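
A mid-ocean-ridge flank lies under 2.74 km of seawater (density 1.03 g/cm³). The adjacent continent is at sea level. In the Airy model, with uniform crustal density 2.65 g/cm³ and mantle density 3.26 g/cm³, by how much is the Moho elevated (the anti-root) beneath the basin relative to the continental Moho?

7.28 km

Balancing pressure at the compensation depth: replacing crust with seawater at the top is compensated by replacing crust with mantle at the base: d (ρ_c − ρ_w) = a (ρ_m − ρ_c).
a = d (ρ_c − ρ_w)/(ρ_m − ρ_c) = 2.74 km × 1.62/0.61 = 7.28 km.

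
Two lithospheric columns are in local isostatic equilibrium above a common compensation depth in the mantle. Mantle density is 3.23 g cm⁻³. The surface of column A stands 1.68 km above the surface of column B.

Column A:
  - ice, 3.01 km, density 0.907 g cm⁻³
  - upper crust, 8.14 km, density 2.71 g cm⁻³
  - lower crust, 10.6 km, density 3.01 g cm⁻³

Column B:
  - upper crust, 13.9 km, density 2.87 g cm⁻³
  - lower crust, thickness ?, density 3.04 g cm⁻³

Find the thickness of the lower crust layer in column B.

Take the compensation level at the base of the deeper column (depth z_c below the surface of column A) and equate Σ ρ_i t_i down to z_c; mantle fills any gap and the z_c terms cancel.
Column A: 3.01×0.907 + 8.14×2.71 + 10.6×3.01 + (z_c − 21.75)×3.23
Column B: 1.68×0 + 13.9×2.87 + x×3.04 + (z_c − 1.68 − 13.9 − x)×3.23
The z_c×3.23 term appears on both sides and cancels. Collect the known terms of each column as K = Σ(ρt)_known − 3.23 × (depth of known layers): K_A = 56.69547 − 3.23×21.75 = −13.55703; K_B = 39.893 − 3.23×(1.68 + 13.9) = −10.4304.
Balance: K_A = K_B − x×(3.23 − 3.04), so x = (K_B − K_A)/(3.23 − 3.04) = 3.12663/0.19 = 16.5 km.

16.5 km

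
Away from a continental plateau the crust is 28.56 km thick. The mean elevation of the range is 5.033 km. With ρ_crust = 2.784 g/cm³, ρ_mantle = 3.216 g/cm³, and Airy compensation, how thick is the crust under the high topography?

66 km

Root depth r = h ρ_c / (ρ_m − ρ_c) = 5.033 km × 2.784 / 0.432 = 32.43 km.
Total thickness = T + h + r = 28.56 km + 5.033 km + 32.43 km = 66 km.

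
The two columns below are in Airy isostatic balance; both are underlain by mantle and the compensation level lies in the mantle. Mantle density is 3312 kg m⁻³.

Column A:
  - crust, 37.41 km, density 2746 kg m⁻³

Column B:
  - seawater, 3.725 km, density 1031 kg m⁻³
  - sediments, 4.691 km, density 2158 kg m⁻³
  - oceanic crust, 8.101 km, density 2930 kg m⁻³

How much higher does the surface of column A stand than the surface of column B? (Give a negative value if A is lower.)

For any compensation level in the mantle, the mantle terms cancel and isostasy reduces to e = (Σt_A − Σt_B) − (Σ(ρt)_A − Σ(ρt)_B) / ρ_m.
Σt_A = 37.41 km; Σt_B = 16.517 km; Σ(ρt)_A = 102727.86; Σ(ρt)_B = 37699.583 (in km·kg m⁻³).
e = (37.41 − 16.517) − (102727.86 − 37699.583) / 3312 = 1.26 km.

1.26 km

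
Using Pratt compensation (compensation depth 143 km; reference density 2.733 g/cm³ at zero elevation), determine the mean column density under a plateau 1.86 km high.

Pratt balance: ρ_ref D = ρ (D + h).
ρ = ρ_ref D/(D + h) = 2.733 × 143 km/(143 km + 1.86 km) = 2.7 g/cm³.

2.7 g/cm³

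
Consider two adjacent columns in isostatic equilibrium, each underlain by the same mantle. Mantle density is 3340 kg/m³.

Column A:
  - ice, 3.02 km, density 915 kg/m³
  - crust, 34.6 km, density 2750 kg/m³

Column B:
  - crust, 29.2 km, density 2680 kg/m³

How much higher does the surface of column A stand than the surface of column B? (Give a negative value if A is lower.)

For any compensation level in the mantle, the mantle terms cancel and isostasy reduces to e = (Σt_A − Σt_B) − (Σ(ρt)_A − Σ(ρt)_B) / ρ_m.
Σt_A = 37.62 km; Σt_B = 29.2 km; Σ(ρt)_A = 97913.3; Σ(ρt)_B = 78256 (in km·kg/m³).
e = (37.62 − 29.2) − (97913.3 − 78256) / 3340 = 2.53 km.

2.53 km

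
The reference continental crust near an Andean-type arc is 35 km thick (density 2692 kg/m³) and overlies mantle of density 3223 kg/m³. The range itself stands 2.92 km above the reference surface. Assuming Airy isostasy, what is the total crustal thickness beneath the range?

52.7 km

Root depth r = h ρ_c / (ρ_m − ρ_c) = 2.92 km × 2692 / 531 = 14.8 km.
Total thickness = T + h + r = 35 km + 2.92 km + 14.8 km = 52.7 km.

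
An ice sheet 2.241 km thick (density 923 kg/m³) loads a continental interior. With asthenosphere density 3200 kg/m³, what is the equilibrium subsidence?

0.646 km

In Airy isostatic equilibrium: the ice load ρ_ice t is balanced by mantle displaced below, ρ_m s.
s = t ρ_ice / ρ_m = 2.241 km × 923/3200 = 0.646 km.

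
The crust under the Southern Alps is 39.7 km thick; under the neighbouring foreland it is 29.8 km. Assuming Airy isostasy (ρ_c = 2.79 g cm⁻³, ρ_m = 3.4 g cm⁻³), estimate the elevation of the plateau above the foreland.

Excess crust Δ = 39.7 km − 29.8 km = 9.9 km, split between elevation h and root r with h + r = Δ.
Airy balance ρ_c h = (ρ_m − ρ_c) r gives r = h ρ_c/(ρ_m − ρ_c), so h (1 + ρ_c/(ρ_m − ρ_c)) = Δ, i.e. h = Δ (ρ_m − ρ_c)/ρ_m.
h = 9.9 km × 0.61/3.4 = 1.78 km.

1.78 km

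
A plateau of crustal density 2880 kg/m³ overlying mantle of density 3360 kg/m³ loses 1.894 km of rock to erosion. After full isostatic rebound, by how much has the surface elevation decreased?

0.271 km

Rebound u = e ρ_c/ρ_m = 1.894 km × 2880/3360 = 1.623 km.
Net surface drop = e − u = 1.894 km − 1.623 km = e (ρ_m − ρ_c)/ρ_m = 0.271 km.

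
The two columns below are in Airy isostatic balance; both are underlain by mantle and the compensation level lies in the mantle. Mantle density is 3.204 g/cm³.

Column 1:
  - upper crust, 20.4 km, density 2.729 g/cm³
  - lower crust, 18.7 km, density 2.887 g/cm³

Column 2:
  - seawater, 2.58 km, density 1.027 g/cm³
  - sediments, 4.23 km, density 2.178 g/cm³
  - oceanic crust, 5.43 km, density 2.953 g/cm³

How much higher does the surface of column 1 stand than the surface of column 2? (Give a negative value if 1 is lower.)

For any compensation level in the mantle, the mantle terms cancel and isostasy reduces to e = (Σt_1 − Σt_2) − (Σ(ρt)_1 − Σ(ρt)_2) / ρ_m.
Σt_1 = 39.1 km; Σt_2 = 12.24 km; Σ(ρt)_1 = 109.6585; Σ(ρt)_2 = 27.89739 (in km·g/cm³).
e = (39.1 − 12.24) − (109.6585 − 27.89739) / 3.204 = 1.34 km.

1.34 km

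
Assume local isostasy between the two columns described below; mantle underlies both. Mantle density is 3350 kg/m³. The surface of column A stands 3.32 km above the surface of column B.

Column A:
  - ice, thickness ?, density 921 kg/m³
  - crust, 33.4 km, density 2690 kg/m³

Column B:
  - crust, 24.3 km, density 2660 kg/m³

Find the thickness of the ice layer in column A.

Take the compensation level at the base of the deeper column (depth z_c below the surface of column A) and equate Σ ρ_i t_i down to z_c; mantle fills any gap and the z_c terms cancel.
Column A: x×921 + 33.4×2690 + (z_c − 33.4 − x)×3350
Column B: 3.32×0 + 24.3×2660 + (z_c − 3.32 − 24.3)×3350
The z_c×3350 term appears on both sides and cancels. Collect the known terms of each column as K = Σ(ρt)_known − 3350 × (depth of known layers): K_A = 89846 − 3350×33.4 = −22044; K_B = 64638 − 3350×(3.32 + 24.3) = −27889.
Balance: K_A − x×(3350 − 921) = K_B, so x = (K_A − K_B)/(3350 − 921) = 5845/2429 = 2.41 km.

2.41 km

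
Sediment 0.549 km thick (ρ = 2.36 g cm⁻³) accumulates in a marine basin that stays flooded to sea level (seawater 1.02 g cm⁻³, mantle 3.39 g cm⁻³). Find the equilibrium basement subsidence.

0.31 km

Submarine loading: the sediment displaces seawater, and the subsidence is in turn flooded, so s (ρ_m − ρ_w) = t (ρ_sed − ρ_w).
s = 0.549 km × (2.36 − 1.02) / (3.39 − 1.02) = 0.31 km.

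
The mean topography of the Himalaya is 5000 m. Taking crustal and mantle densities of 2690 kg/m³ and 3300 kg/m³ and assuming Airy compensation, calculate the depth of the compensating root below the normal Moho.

22000 m

Equating mass per unit area of the two columns: the weight of the topography is balanced by the buoyancy of the root, ρ_c h = (ρ_m − ρ_c) r.
r = h · ρ_c / (ρ_m − ρ_c) = 5000 m × 2690 / (3300 − 2690) = 22000 m.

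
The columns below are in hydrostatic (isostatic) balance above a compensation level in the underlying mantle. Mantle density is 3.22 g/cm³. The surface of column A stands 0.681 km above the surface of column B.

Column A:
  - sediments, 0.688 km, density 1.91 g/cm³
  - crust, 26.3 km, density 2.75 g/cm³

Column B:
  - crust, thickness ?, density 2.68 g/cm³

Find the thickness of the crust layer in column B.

20.5 km

Take the compensation level at the base of the deeper column (depth z_c below the surface of column A) and equate Σ ρ_i t_i down to z_c; mantle fills any gap and the z_c terms cancel.
Column A: 0.688×1.91 + 26.3×2.75 + (z_c − 26.988)×3.22
Column B: 0.681×0 + x×2.68 + (z_c − 0.681 − 0 − x)×3.22
The z_c×3.22 term appears on both sides and cancels. Collect the known terms of each column as K = Σ(ρt)_known − 3.22 × (depth of known layers): K_A = 73.63908 − 3.22×26.988 = −13.26228; K_B = 0 − 3.22×(0.681 + 0) = −2.19282.
Balance: K_A = K_B − x×(3.22 − 2.68), so x = (K_B − K_A)/(3.22 − 2.68) = 11.0695/0.54 = 20.5 km.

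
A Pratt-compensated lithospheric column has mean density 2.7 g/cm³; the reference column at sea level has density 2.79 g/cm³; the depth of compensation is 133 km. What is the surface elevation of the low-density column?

4.43 km

ρ_ref D = ρ (D + h) → h = D (ρ_ref − ρ)/ρ.
h = 133 km × (2.79 − 2.7)/2.7 = 4.43 km.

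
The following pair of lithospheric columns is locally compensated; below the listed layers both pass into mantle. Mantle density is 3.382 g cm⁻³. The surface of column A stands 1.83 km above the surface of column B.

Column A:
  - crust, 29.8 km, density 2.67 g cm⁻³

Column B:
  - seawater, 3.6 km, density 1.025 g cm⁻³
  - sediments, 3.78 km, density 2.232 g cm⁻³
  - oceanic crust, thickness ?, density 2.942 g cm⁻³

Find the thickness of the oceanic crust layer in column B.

4.99 km

Take the compensation level at the base of the deeper column (depth z_c below the surface of column A) and equate Σ ρ_i t_i down to z_c; mantle fills any gap and the z_c terms cancel.
Column A: 29.8×2.67 + (z_c − 29.8)×3.382
Column B: 1.83×0 + 3.6×1.025 + 3.78×2.232 + x×2.942 + (z_c − 1.83 − 7.38 − x)×3.382
The z_c×3.382 term appears on both sides and cancels. Collect the known terms of each column as K = Σ(ρt)_known − 3.382 × (depth of known layers): K_A = 79.566 − 3.382×29.8 = −21.2176; K_B = 12.12696 − 3.382×(1.83 + 7.38) = −19.02126.
Balance: K_A = K_B − x×(3.382 − 2.942), so x = (K_B − K_A)/(3.382 − 2.942) = 2.19634/0.44 = 4.99 km.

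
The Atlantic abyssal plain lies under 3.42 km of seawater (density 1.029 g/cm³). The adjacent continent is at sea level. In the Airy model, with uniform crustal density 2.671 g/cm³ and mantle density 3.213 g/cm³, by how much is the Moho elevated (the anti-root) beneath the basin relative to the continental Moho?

10.4 km

Equating mass per unit area of the two columns: replacing crust with seawater at the top is compensated by replacing crust with mantle at the base: d (ρ_c − ρ_w) = a (ρ_m − ρ_c).
a = d (ρ_c − ρ_w)/(ρ_m − ρ_c) = 3.42 km × 1.642/0.542 = 10.4 km.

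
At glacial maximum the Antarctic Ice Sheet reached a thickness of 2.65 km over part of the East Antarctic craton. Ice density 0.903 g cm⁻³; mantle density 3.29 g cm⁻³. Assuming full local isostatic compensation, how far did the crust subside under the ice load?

0.727 km

Balancing pressure at the compensation depth: the ice load ρ_ice t is balanced by mantle displaced below, ρ_m s.
s = t ρ_ice / ρ_m = 2.65 km × 0.903/3.29 = 0.727 km.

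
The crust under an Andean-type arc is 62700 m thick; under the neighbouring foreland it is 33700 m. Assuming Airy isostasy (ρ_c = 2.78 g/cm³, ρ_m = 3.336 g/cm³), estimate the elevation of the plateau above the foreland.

Excess crust Δ = 62700 m − 33700 m = 29000 m, split between elevation h and root r with h + r = Δ.
Airy balance ρ_c h = (ρ_m − ρ_c) r gives r = h ρ_c/(ρ_m − ρ_c), so h (1 + ρ_c/(ρ_m − ρ_c)) = Δ, i.e. h = Δ (ρ_m − ρ_c)/ρ_m.
h = 29000 m × 0.556/3.336 = 4830 m.

4830 m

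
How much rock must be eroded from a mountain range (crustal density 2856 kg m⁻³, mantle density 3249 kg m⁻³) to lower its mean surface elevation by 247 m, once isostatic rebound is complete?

Net drop Δ = e − u = e − e ρ_c/ρ_m = e (ρ_m − ρ_c)/ρ_m.
e = Δ ρ_m/(ρ_m − ρ_c) = 247 m × 3249/393 = 2040 m.

2040 m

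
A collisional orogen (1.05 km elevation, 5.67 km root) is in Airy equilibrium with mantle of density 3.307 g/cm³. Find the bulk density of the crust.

ρ_c h = (ρ_m − ρ_c) r → ρ_c (h + r) = ρ_m r → ρ_c = ρ_m r / (h + r).
ρ_c = 3.307 × 5.67 km / (1.05 km + 5.67 km) = 2.79 g/cm³.

2.79 g/cm³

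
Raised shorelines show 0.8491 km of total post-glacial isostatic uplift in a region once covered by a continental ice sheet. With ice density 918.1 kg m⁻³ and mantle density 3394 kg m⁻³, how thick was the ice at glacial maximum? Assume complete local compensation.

3.14 km

u = t ρ_ice/ρ_m → t = u ρ_m/ρ_ice = 0.8491 km × 3394/918.1 = 3.14 km.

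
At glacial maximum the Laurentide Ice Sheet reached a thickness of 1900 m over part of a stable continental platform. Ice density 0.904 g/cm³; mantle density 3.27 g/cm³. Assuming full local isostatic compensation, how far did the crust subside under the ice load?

525 m

Isostatic balance requires: the ice load ρ_ice t is balanced by mantle displaced below, ρ_m s.
s = t ρ_ice / ρ_m = 1900 m × 0.904/3.27 = 525 m.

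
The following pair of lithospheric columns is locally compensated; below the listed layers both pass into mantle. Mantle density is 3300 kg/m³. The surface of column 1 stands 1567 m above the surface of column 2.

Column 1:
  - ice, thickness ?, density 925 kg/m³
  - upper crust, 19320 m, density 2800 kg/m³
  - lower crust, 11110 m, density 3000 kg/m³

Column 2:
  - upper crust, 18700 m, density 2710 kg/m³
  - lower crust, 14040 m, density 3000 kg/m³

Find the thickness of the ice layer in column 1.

3130 m

Take the compensation level at the base of the deeper column (depth z_c below the surface of column 1) and equate Σ ρ_i t_i down to z_c; mantle fills any gap and the z_c terms cancel.
Column 1: x×925 + 19320×2800 + 11110×3000 + (z_c − 30430 − x)×3300
Column 2: 1567×0 + 18700×2710 + 14040×3000 + (z_c − 1567 − 32740)×3300
The z_c×3300 term appears on both sides and cancels. Collect the known terms of each column as K = Σ(ρt)_known − 3300 × (depth of known layers): K_1 = 87426000 − 3300×30430 = −12993000; K_2 = 92797000 − 3300×(1567 + 32740) = −20416100.
Balance: K_1 − x×(3300 − 925) = K_2, so x = (K_1 − K_2)/(3300 − 925) = 7423100/2375 = 3130 m.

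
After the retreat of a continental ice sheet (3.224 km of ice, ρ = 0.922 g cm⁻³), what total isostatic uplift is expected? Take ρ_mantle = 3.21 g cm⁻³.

Removing the load lets mantle flow back in; uplift u satisfies ρ_ice t = ρ_m u.
u = t ρ_ice/ρ_m = 3.224 km × 0.922/3.21 = 0.926 km.

0.926 km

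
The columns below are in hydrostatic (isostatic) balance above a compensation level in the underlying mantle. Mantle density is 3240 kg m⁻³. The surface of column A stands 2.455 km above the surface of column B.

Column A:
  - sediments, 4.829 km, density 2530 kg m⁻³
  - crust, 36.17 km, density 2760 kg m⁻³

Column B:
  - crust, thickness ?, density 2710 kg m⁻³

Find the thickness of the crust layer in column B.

24.2 km

Take the compensation level at the base of the deeper column (depth z_c below the surface of column A) and equate Σ ρ_i t_i down to z_c; mantle fills any gap and the z_c terms cancel.
Column A: 4.829×2530 + 36.17×2760 + (z_c − 40.999)×3240
Column B: 2.455×0 + x×2710 + (z_c − 2.455 − 0 − x)×3240
The z_c×3240 term appears on both sides and cancels. Collect the known terms of each column as K = Σ(ρt)_known − 3240 × (depth of known layers): K_A = 112046.57 − 3240×40.999 = −20790.19; K_B = 0 − 3240×(2.455 + 0) = −7954.2.
Balance: K_A = K_B − x×(3240 − 2710), so x = (K_B − K_A)/(3240 − 2710) = 12836/530 = 24.2 km.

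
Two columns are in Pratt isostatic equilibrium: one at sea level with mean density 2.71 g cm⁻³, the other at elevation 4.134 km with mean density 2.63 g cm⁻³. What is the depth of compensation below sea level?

136 km

ρ_ref D = ρ (D + h) → D (ρ_ref − ρ) = ρ h.
D = ρ h/(ρ_ref − ρ) = 2.63 × 4.134 km/(2.71 − 2.63) = 136 km.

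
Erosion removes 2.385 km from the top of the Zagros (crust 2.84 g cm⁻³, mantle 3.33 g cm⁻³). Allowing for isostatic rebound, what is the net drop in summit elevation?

Rebound u = e ρ_c/ρ_m = 2.385 km × 2.84/3.33 = 2.034 km.
Net surface drop = e − u = 2.385 km − 2.034 km = e (ρ_m − ρ_c)/ρ_m = 0.351 km.

0.351 km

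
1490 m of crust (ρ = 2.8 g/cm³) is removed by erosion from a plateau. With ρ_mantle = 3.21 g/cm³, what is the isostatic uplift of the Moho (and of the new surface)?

Unloading: uplift u = e ρ_c/ρ_m = 1490 m × 2.8/3.21 = 1300 m.

1300 m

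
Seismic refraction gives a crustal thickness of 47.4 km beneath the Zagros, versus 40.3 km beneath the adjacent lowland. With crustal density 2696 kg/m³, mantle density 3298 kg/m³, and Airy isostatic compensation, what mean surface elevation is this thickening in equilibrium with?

Excess crust Δ = 47.4 km − 40.3 km = 7.1 km, split between elevation h and root r with h + r = Δ.
Airy balance ρ_c h = (ρ_m − ρ_c) r gives r = h ρ_c/(ρ_m − ρ_c), so h (1 + ρ_c/(ρ_m − ρ_c)) = Δ, i.e. h = Δ (ρ_m − ρ_c)/ρ_m.
h = 7.1 km × 602/3298 = 1.3 km.

1.3 km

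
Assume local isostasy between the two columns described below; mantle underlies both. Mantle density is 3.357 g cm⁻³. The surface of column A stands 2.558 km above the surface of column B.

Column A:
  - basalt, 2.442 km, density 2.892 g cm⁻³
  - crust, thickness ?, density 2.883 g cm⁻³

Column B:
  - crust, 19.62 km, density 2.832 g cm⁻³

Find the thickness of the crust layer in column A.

37.5 km

Take the compensation level at the base of the deeper column (depth z_c below the surface of column A) and equate Σ ρ_i t_i down to z_c; mantle fills any gap and the z_c terms cancel.
Column A: 2.442×2.892 + x×2.883 + (z_c − 2.442 − x)×3.357
Column B: 2.558×0 + 19.62×2.832 + (z_c − 2.558 − 19.62)×3.357
The z_c×3.357 term appears on both sides and cancels. Collect the known terms of each column as K = Σ(ρt)_known − 3.357 × (depth of known layers): K_A = 7.062264 − 3.357×2.442 = −1.13553; K_B = 55.56384 − 3.357×(2.558 + 19.62) = −18.887706.
Balance: K_A − x×(3.357 − 2.883) = K_B, so x = (K_A − K_B)/(3.357 − 2.883) = 17.7522/0.474 = 37.5 km.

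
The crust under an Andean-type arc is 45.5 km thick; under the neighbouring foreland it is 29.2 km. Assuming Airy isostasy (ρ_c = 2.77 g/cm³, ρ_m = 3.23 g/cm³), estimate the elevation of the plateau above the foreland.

Excess crust Δ = 45.5 km − 29.2 km = 16.3 km, split between elevation h and root r with h + r = Δ.
Airy balance ρ_c h = (ρ_m − ρ_c) r gives r = h ρ_c/(ρ_m − ρ_c), so h (1 + ρ_c/(ρ_m − ρ_c)) = Δ, i.e. h = Δ (ρ_m − ρ_c)/ρ_m.
h = 16.3 km × 0.46/3.23 = 2.32 km.

2.32 km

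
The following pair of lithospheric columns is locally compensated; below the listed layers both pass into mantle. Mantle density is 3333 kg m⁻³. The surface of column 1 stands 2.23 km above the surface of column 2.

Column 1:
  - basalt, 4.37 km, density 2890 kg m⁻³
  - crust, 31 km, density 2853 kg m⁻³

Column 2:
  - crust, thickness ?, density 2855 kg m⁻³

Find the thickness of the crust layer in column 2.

Take the compensation level at the base of the deeper column (depth z_c below the surface of column 1) and equate Σ ρ_i t_i down to z_c; mantle fills any gap and the z_c terms cancel.
Column 1: 4.37×2890 + 31×2853 + (z_c − 35.37)×3333
Column 2: 2.23×0 + x×2855 + (z_c − 2.23 − 0 − x)×3333
The z_c×3333 term appears on both sides and cancels. Collect the known terms of each column as K = Σ(ρt)_known − 3333 × (depth of known layers): K_1 = 101072.3 − 3333×35.37 = −16815.91; K_2 = 0 − 3333×(2.23 + 0) = −7432.59.
Balance: K_1 = K_2 − x×(3333 − 2855), so x = (K_2 − K_1)/(3333 − 2855) = 9383.32/478 = 19.6 km.

19.6 km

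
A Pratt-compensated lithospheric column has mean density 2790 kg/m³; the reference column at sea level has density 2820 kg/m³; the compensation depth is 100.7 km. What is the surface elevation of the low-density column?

ρ_ref D = ρ (D + h) → h = D (ρ_ref − ρ)/ρ.
h = 100.7 km × (2820 − 2790)/2790 = 1.08 km.

1.08 km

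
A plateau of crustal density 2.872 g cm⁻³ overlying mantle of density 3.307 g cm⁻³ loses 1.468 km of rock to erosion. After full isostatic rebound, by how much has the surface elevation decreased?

0.193 km

Rebound u = e ρ_c/ρ_m = 1.468 km × 2.872/3.307 = 1.275 km.
Net surface drop = e − u = 1.468 km − 1.275 km = e (ρ_m − ρ_c)/ρ_m = 0.193 km.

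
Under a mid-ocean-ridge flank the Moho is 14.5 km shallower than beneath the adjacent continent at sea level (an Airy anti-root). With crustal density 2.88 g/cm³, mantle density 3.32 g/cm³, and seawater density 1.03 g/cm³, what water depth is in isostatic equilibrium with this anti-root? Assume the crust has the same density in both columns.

Replacing a thickness d of crust by seawater at the top must be balanced by replacing crust with mantle at the base: d (ρ_c − ρ_w) = a (ρ_m − ρ_c).
d = a (ρ_m − ρ_c)/(ρ_c − ρ_w) = 14.5 km × 0.44/1.85 = 3.45 km.

3.45 km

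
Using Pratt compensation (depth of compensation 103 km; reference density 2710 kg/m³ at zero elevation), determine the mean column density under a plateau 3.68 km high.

2620 kg/m³

Pratt balance: ρ_ref D = ρ (D + h).
ρ = ρ_ref D/(D + h) = 2710 × 103 km/(103 km + 3.68 km) = 2620 kg/m³.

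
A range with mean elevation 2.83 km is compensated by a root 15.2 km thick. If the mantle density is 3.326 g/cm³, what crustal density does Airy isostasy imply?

2.8 g/cm³

ρ_c h = (ρ_m − ρ_c) r → ρ_c (h + r) = ρ_m r → ρ_c = ρ_m r / (h + r).
ρ_c = 3.326 × 15.2 km / (2.83 km + 15.2 km) = 2.8 g/cm³.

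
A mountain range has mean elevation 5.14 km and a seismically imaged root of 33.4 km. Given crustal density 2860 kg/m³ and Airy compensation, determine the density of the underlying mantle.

3300 kg/m³

Airy balance: ρ_c h = (ρ_m − ρ_c) r → ρ_m = ρ_c (1 + h/r).
ρ_m = 2860 × (1 + 5.14 km/33.4 km) = 3300 kg/m³.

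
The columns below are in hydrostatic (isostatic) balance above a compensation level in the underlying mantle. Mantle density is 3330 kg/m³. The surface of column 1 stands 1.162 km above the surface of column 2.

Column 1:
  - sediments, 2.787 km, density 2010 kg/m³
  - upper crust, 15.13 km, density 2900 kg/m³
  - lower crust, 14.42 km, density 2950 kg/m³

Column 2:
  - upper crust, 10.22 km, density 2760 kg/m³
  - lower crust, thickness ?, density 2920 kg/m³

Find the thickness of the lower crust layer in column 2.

14.6 km

Take the compensation level at the base of the deeper column (depth z_c below the surface of column 1) and equate Σ ρ_i t_i down to z_c; mantle fills any gap and the z_c terms cancel.
Column 1: 2.787×2010 + 15.13×2900 + 14.42×2950 + (z_c − 32.337)×3330
Column 2: 1.162×0 + 10.22×2760 + x×2920 + (z_c − 1.162 − 10.22 − x)×3330
The z_c×3330 term appears on both sides and cancels. Collect the known terms of each column as K = Σ(ρt)_known − 3330 × (depth of known layers): K_1 = 92017.87 − 3330×32.337 = −15664.34; K_2 = 28207.2 − 3330×(1.162 + 10.22) = −9694.86.
Balance: K_1 = K_2 − x×(3330 − 2920), so x = (K_2 − K_1)/(3330 − 2920) = 5969.48/410 = 14.6 km.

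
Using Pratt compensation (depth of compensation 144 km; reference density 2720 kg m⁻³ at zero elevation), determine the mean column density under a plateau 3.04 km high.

2660 kg m⁻³

Pratt balance: ρ_ref D = ρ (D + h).
ρ = ρ_ref D/(D + h) = 2720 × 144 km/(144 km + 3.04 km) = 2660 kg m⁻³.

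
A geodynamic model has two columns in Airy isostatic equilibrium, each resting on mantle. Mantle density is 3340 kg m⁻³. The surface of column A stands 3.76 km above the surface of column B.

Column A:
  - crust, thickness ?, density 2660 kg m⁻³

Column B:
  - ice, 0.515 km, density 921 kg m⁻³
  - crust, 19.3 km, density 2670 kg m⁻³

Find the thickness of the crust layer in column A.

39.3 km

Take the compensation level at the base of the deeper column (depth z_c below the surface of column A) and equate Σ ρ_i t_i down to z_c; mantle fills any gap and the z_c terms cancel.
Column A: x×2660 + (z_c − 0 − x)×3340
Column B: 3.76×0 + 0.515×921 + 19.3×2670 + (z_c − 3.76 − 19.815)×3340
The z_c×3340 term appears on both sides and cancels. Collect the known terms of each column as K = Σ(ρt)_known − 3340 × (depth of known layers): K_A = 0 − 3340×0 = 0; K_B = 52005.315 − 3340×(3.76 + 19.815) = −26735.185.
Balance: K_A − x×(3340 − 2660) = K_B, so x = (K_A − K_B)/(3340 − 2660) = 26735.2/680 = 39.3 km.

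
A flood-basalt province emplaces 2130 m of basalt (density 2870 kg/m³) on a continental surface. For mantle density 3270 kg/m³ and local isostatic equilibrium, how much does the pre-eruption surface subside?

1870 m

Subaerial loading: s = t ρ_load / ρ_m.
s = 2130 m × 2870/3270 = 1870 m.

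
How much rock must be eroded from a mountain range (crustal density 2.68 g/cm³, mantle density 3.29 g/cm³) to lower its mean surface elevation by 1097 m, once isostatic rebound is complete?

Net drop Δ = e − u = e − e ρ_c/ρ_m = e (ρ_m − ρ_c)/ρ_m.
e = Δ ρ_m/(ρ_m − ρ_c) = 1097 m × 3.29/0.61 = 5920 m.

5920 m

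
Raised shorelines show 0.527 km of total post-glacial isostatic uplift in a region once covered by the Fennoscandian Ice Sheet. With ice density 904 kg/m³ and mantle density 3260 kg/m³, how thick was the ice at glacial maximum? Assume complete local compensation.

u = t ρ_ice/ρ_m → t = u ρ_m/ρ_ice = 0.527 km × 3260/904 = 1.9 km.

1.9 km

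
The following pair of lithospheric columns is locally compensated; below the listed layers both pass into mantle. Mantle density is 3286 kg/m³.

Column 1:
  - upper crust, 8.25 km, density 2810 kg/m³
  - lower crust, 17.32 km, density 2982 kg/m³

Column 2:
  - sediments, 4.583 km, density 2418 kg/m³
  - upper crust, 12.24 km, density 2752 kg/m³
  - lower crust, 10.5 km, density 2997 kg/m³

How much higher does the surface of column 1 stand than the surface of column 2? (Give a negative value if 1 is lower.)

−1.33 km

For any compensation level in the mantle, the mantle terms cancel and isostasy reduces to e = (Σt_1 − Σt_2) − (Σ(ρt)_1 − Σ(ρt)_2) / ρ_m.
Σt_1 = 25.57 km; Σt_2 = 27.323 km; Σ(ρt)_1 = 74830.74; Σ(ρt)_2 = 76234.674 (in km·kg/m³).
e = (25.57 − 27.323) − (74830.74 − 76234.674) / 3286 = −1.33 km.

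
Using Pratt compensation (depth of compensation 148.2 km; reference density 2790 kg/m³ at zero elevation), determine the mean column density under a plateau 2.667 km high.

2740 kg/m³

Pratt balance: ρ_ref D = ρ (D + h).
ρ = ρ_ref D/(D + h) = 2790 × 148.2 km/(148.2 km + 2.667 km) = 2740 kg/m³.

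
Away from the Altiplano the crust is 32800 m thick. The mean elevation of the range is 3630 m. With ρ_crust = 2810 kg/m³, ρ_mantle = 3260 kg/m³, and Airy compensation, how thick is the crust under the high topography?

59100 m

Root depth r = h ρ_c / (ρ_m − ρ_c) = 3630 m × 2810 / 450 = 22670 m.
Total thickness = T + h + r = 32800 m + 3630 m + 22670 m = 59100 m.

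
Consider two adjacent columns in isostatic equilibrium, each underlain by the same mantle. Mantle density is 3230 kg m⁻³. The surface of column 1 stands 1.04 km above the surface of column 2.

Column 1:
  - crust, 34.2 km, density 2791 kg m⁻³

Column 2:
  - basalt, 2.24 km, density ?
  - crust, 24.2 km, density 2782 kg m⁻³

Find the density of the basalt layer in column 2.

Take the compensation level at the base of the deeper column (depth z_c below the surface of column 1) and equate Σ ρ_i t_i down to z_c; mantle fills any gap and the z_c terms cancel.
Column 1: 34.2×2791 + (z_c − 34.2)×3230
Column 2: 1.04×0 + 2.24×ρ + 24.2×2782 + (z_c − 1.04 − 26.44)×3230
The z_c×3230 term appears on both sides and cancels. Collect the known terms of each column as K = Σ(ρt)_known − 3230 × (depth of known layers): K_1 = 95452.2 − 3230×34.2 = −15013.8; K_2 = 67324.4 − 3230×(1.04 + 26.44) = −21436.
Balance: K_1 = K_2 + 2.24×ρ, so ρ = (K_1 − K_2)/2.24 = 6422.2/2.24 = 2870 kg m⁻³.

2870 kg m⁻³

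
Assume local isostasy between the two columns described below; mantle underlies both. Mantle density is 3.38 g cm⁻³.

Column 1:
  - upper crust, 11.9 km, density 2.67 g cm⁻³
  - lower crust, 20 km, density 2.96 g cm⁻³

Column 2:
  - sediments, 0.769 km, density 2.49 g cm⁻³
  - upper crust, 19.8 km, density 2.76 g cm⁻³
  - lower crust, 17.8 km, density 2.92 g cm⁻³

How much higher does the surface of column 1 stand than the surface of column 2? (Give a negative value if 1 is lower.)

−1.27 km

For any compensation level in the mantle, the mantle terms cancel and isostasy reduces to e = (Σt_1 − Σt_2) − (Σ(ρt)_1 − Σ(ρt)_2) / ρ_m.
Σt_1 = 31.9 km; Σt_2 = 38.369 km; Σ(ρt)_1 = 90.973; Σ(ρt)_2 = 108.53881 (in km·g cm⁻³).
e = (31.9 − 38.369) − (90.973 − 108.53881) / 3.38 = −1.27 km.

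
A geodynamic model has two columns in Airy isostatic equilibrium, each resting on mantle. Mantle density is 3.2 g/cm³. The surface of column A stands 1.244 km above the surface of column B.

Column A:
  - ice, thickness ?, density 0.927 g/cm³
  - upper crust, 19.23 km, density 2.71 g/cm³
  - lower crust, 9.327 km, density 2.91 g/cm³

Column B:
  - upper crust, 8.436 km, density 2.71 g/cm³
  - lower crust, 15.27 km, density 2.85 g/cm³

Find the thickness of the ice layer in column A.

Take the compensation level at the base of the deeper column (depth z_c below the surface of column A) and equate Σ ρ_i t_i down to z_c; mantle fills any gap and the z_c terms cancel.
Column A: x×0.927 + 19.23×2.71 + 9.327×2.91 + (z_c − 28.557 − x)×3.2
Column B: 1.244×0 + 8.436×2.71 + 15.27×2.85 + (z_c − 1.244 − 23.706)×3.2
The z_c×3.2 term appears on both sides and cancels. Collect the known terms of each column as K = Σ(ρt)_known − 3.2 × (depth of known layers): K_A = 79.25487 − 3.2×28.557 = −12.12753; K_B = 66.38106 − 3.2×(1.244 + 23.706) = −13.45894.
Balance: K_A − x×(3.2 − 0.927) = K_B, so x = (K_A − K_B)/(3.2 − 0.927) = 1.33141/2.273 = 0.586 km.

0.586 km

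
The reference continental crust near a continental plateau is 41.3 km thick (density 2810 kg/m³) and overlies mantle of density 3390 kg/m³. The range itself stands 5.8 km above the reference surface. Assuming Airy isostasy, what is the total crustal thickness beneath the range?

75.2 km

Root depth r = h ρ_c / (ρ_m − ρ_c) = 5.8 km × 2810 / 580 = 28.1 km.
Total thickness = T + h + r = 41.3 km + 5.8 km + 28.1 km = 75.2 km.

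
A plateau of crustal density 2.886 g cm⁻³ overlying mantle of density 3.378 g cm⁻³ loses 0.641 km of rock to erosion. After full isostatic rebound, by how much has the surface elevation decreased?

0.0934 km

Rebound u = e ρ_c/ρ_m = 0.641 km × 2.886/3.378 = 0.5476 km.
Net surface drop = e − u = 0.641 km − 0.5476 km = e (ρ_m − ρ_c)/ρ_m = 0.0934 km.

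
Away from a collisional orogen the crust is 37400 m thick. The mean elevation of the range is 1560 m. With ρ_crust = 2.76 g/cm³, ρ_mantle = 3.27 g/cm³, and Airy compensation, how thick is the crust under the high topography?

Root depth r = h ρ_c / (ρ_m − ρ_c) = 1560 m × 2.76 / 0.51 = 8442 m.
Total thickness = T + h + r = 37400 m + 1560 m + 8442 m = 47400 m.

47400 m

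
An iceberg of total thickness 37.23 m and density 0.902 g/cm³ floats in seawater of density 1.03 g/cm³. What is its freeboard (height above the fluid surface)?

4.63 m

Floating equilibrium: submerged depth d = t ρ_obj/ρ_fluid = 37.23 m × 0.902/1.03 = 32.6 m.
Freeboard = t − d = 37.23 m − 32.6 m = 4.63 m.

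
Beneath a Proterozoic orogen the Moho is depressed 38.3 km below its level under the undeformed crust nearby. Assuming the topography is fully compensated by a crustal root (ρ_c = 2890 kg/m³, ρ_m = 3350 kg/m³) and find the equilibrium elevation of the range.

Isostatic balance requires: ρ_c h = (ρ_m − ρ_c) r.
h = r (ρ_m − ρ_c) / ρ_c = 38.3 km × (3350 − 2890) / 2890 = 6.1 km.

6.1 km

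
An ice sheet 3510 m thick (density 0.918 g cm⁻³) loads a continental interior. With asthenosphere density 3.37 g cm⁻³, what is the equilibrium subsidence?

956 m

For local isostatic compensation: the ice load ρ_ice t is balanced by mantle displaced below, ρ_m s.
s = t ρ_ice / ρ_m = 3510 m × 0.918/3.37 = 956 m.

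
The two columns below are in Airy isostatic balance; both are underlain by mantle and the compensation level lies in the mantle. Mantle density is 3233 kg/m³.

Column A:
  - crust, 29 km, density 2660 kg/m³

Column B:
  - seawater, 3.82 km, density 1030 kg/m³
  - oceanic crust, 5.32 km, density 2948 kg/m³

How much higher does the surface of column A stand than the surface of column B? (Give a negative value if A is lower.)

2.07 km

For any compensation level in the mantle, the mantle terms cancel and isostasy reduces to e = (Σt_A − Σt_B) − (Σ(ρt)_A − Σ(ρt)_B) / ρ_m.
Σt_A = 29 km; Σt_B = 9.14 km; Σ(ρt)_A = 77140; Σ(ρt)_B = 19617.96 (in km·kg/m³).
e = (29 − 9.14) − (77140 − 19617.96) / 3233 = 2.07 km.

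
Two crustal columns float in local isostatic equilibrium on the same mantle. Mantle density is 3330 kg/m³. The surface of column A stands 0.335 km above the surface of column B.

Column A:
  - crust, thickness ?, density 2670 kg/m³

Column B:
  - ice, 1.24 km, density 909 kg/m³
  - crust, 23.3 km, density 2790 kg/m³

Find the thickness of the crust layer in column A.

Take the compensation level at the base of the deeper column (depth z_c below the surface of column A) and equate Σ ρ_i t_i down to z_c; mantle fills any gap and the z_c terms cancel.
Column A: x×2670 + (z_c − 0 − x)×3330
Column B: 0.335×0 + 1.24×909 + 23.3×2790 + (z_c − 0.335 − 24.54)×3330
The z_c×3330 term appears on both sides and cancels. Collect the known terms of each column as K = Σ(ρt)_known − 3330 × (depth of known layers): K_A = 0 − 3330×0 = 0; K_B = 66134.16 − 3330×(0.335 + 24.54) = −16699.59.
Balance: K_A − x×(3330 − 2670) = K_B, so x = (K_A − K_B)/(3330 − 2670) = 16699.6/660 = 25.3 km.

25.3 km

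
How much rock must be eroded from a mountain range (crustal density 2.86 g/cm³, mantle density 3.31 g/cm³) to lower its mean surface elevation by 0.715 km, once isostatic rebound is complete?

5.26 km

Net drop Δ = e − u = e − e ρ_c/ρ_m = e (ρ_m − ρ_c)/ρ_m.
e = Δ ρ_m/(ρ_m − ρ_c) = 0.715 km × 3.31/0.45 = 5.26 km.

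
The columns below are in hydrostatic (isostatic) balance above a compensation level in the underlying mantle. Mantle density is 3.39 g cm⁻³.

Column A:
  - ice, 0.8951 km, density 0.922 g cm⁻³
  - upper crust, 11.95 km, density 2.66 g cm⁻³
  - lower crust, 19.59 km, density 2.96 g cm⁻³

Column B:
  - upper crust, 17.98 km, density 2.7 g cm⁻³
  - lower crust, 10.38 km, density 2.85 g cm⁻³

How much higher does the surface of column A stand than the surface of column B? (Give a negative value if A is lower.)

For any compensation level in the mantle, the mantle terms cancel and isostasy reduces to e = (Σt_A − Σt_B) − (Σ(ρt)_A − Σ(ρt)_B) / ρ_m.
Σt_A = 32.4351 km; Σt_B = 28.36 km; Σ(ρt)_A = 90.5986822; Σ(ρt)_B = 78.129 (in km·g cm⁻³).
e = (32.4351 − 28.36) − (90.5986822 − 78.129) / 3.39 = 0.397 km.

0.397 km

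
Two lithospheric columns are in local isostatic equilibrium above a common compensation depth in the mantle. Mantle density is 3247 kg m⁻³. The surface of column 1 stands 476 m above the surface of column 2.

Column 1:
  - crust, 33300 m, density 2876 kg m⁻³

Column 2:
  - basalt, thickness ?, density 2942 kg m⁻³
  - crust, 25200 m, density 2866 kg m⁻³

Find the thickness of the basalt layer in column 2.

Take the compensation level at the base of the deeper column (depth z_c below the surface of column 1) and equate Σ ρ_i t_i down to z_c; mantle fills any gap and the z_c terms cancel.
Column 1: 33300×2876 + (z_c − 33300)×3247
Column 2: 476×0 + x×2942 + 25200×2866 + (z_c − 476 − 25200 − x)×3247
The z_c×3247 term appears on both sides and cancels. Collect the known terms of each column as K = Σ(ρt)_known − 3247 × (depth of known layers): K_1 = 95770800 − 3247×33300 = −12354300; K_2 = 72223200 − 3247×(476 + 25200) = −11146772.
Balance: K_1 = K_2 − x×(3247 − 2942), so x = (K_2 − K_1)/(3247 − 2942) = 1207530/305 = 3960 m.

3960 m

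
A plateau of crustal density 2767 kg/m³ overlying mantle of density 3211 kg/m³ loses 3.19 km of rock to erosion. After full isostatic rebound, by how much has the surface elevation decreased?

0.441 km

Rebound u = e ρ_c/ρ_m = 3.19 km × 2767/3211 = 2.749 km.
Net surface drop = e − u = 3.19 km − 2.749 km = e (ρ_m − ρ_c)/ρ_m = 0.441 km.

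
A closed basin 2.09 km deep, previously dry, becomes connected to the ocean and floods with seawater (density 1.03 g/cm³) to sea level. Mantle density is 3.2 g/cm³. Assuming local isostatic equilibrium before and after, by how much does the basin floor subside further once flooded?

0.992 km

After flooding the water column is d + s deep. Its weight must equal the weight of mantle displaced by the extra subsidence s: (d + s) ρ_w = s ρ_m.
s = d ρ_w / (ρ_m − ρ_w) = 2.09 km × 1.03/(3.2 − 1.03) = 0.992 km.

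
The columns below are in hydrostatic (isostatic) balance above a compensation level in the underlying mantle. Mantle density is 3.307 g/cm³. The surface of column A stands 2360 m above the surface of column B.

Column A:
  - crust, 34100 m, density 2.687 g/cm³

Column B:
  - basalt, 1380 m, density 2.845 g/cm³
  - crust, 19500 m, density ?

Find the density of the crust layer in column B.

Take the compensation level at the base of the deeper column (depth z_c below the surface of column A) and equate Σ ρ_i t_i down to z_c; mantle fills any gap and the z_c terms cancel.
Column A: 34100×2.687 + (z_c − 34100)×3.307
Column B: 2360×0 + 1380×2.845 + 19500×ρ + (z_c − 2360 − 20880)×3.307
The z_c×3.307 term appears on both sides and cancels. Collect the known terms of each column as K = Σ(ρt)_known − 3.307 × (depth of known layers): K_A = 91626.7 − 3.307×34100 = −21142; K_B = 3926.1 − 3.307×(2360 + 20880) = −72928.58.
Balance: K_A = K_B + 19500×ρ, so ρ = (K_A − K_B)/19500 = 51786.6/19500 = 2.66 g/cm³.

2.66 g/cm³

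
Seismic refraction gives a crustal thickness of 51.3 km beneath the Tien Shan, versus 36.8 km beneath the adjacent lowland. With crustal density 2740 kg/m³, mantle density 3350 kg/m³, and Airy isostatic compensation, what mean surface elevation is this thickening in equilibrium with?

2.64 km

Excess crust Δ = 51.3 km − 36.8 km = 14.5 km, split between elevation h and root r with h + r = Δ.
Airy balance ρ_c h = (ρ_m − ρ_c) r gives r = h ρ_c/(ρ_m − ρ_c), so h (1 + ρ_c/(ρ_m − ρ_c)) = Δ, i.e. h = Δ (ρ_m − ρ_c)/ρ_m.
h = 14.5 km × 610/3350 = 2.64 km.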